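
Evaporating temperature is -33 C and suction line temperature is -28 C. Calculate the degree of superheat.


Superheat = T_suction - T_evap
Superheat = -28 - (-33)
Superheat = 5 K

5


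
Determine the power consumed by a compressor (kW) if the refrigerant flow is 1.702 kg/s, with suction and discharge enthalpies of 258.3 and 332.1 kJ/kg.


dh = 332.1 - 258.3 = 73.8 kJ/kg
W = m_dot * dh = 1.702 * 73.8 = 125.61 kW

125.61


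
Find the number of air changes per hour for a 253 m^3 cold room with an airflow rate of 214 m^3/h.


ACH = flow / volume
ACH = 214 / 253
ACH = 0.846

0.846


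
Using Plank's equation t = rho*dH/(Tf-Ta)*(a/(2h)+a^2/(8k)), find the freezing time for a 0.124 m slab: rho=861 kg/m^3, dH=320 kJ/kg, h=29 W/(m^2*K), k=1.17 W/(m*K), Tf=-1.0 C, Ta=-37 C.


dT = -1.0 - (-37) = 36.0 K
term1 = a/(2h) = 0.124/(2*29) = 0.002137931034
term2 = a^2/(8k) = 0.124^2/(8*1.17) = 0.001642735043
t = rho*dH*1000/dT * (term1 + term2)
t = 861*320*1000/36.0 * (0.002137931034 + 0.001642735043)
t = 28935 s

28935


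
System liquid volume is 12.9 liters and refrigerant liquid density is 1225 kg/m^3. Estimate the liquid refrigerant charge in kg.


Charge = V * rho / 1000
Charge = 12.9 * 1225 / 1000
Charge = 15.8 kg

15.8


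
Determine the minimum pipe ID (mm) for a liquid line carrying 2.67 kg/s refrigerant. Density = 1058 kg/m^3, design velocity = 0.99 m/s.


A = m_dot / (rho * v) = 2.67 / (1058 * 0.99) = 0.002549120697 m^2
d = sqrt(4*A/pi) * 1000
d = 57.0 mm

57.0


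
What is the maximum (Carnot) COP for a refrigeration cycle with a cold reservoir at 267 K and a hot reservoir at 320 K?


dT = 320 - 267 = 53 K
COP_carnot = T_cold / dT = 267 / 53
COP_carnot = 5.038

5.038


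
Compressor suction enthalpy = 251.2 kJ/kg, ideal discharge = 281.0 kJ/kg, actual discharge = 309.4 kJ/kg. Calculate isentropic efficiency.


dh_ideal = 281.0 - 251.2 = 29.8 kJ/kg
dh_actual = 309.4 - 251.2 = 58.2 kJ/kg
eta_s = dh_ideal / dh_actual = 29.8 / 58.2
eta_s = 0.512

0.512


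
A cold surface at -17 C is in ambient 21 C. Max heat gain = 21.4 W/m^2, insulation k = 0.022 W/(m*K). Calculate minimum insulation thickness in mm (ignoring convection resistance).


dT = 21 - (-17) = 38 K
thickness = k * dT / q_max * 1000
thickness = 0.022 * 38 / 21.4 * 1000
thickness = 39.1 mm

39.1


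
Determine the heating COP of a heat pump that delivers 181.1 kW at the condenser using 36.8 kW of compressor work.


COP_hp = Q_cond / W
COP_hp = 181.1 / 36.8
COP_hp = 4.921

4.921


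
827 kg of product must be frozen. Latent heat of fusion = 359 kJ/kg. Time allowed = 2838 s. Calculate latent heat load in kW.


Q_lat = m * h_fg / t
Q_lat = 827 * 359 / 2838
Q_lat = 104.61 kW

104.61


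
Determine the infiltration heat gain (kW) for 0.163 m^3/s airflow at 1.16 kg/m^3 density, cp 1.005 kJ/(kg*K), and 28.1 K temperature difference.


Q = V_dot * rho * cp * dT
Q = 0.163 * 1.16 * 1.005 * 28.1
Q = 5.34 kW

5.34


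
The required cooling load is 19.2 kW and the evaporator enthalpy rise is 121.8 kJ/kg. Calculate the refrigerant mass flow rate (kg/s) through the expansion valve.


m_dot = Q / dh
m_dot = 19.2 / 121.8
m_dot = 0.1576 kg/s

0.1576


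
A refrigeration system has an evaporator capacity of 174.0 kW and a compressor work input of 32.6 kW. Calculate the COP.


COP = Q_evap / W
COP = 174.0 / 32.6
COP = 5.337

5.337


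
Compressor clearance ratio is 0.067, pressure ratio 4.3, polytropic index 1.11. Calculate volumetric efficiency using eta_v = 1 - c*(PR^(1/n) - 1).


PR^(1/n) = 4.3^(1/1.11) = 3.7212796
eta_v = 1 - 0.067 * (3.7212796 - 1)
eta_v = 0.8177

0.8177


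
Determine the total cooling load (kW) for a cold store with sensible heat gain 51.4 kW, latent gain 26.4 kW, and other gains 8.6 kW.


Q_total = Q_s + Q_l + Q_misc
Q_total = 51.4 + 26.4 + 8.6
Q_total = 86.4 kW

86.4


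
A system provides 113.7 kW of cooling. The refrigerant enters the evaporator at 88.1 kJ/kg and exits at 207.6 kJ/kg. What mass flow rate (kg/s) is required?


dh = 207.6 - 88.1 = 119.5 kJ/kg
m_dot = Q / dh = 113.7 / 119.5 = 0.9515 kg/s

0.9515


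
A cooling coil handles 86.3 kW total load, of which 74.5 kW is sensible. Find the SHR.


SHR = Q_sensible / Q_total
SHR = 74.5 / 86.3
SHR = 0.863

0.863


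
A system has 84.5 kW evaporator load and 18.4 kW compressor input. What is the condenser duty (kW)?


Q_cond = Q_evap + W
Q_cond = 84.5 + 18.4
Q_cond = 102.9 kW

102.9


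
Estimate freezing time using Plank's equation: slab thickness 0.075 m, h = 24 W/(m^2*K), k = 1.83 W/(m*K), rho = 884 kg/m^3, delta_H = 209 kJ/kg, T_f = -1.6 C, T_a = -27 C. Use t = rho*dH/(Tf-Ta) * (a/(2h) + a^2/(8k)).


dT = -1.6 - (-27) = 25.4 K
term1 = a/(2h) = 0.075/(2*24) = 0.0015625
term2 = a^2/(8k) = 0.075^2/(8*1.83) = 0.0003842213115
t = rho*dH*1000/dT * (term1 + term2)
t = 884*209*1000/25.4 * (0.0015625 + 0.0003842213115)
t = 14160 s

14160


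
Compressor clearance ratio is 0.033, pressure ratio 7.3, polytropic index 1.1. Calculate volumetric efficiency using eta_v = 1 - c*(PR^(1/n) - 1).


PR^(1/n) = 7.3^(1/1.1) = 6.09310923
eta_v = 1 - 0.033 * (6.09310923 - 1)
eta_v = 0.8319

0.8319


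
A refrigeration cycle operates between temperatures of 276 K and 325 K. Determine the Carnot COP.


dT = 325 - 276 = 49 K
COP_carnot = T_cold / dT = 276 / 49
COP_carnot = 5.633

5.633


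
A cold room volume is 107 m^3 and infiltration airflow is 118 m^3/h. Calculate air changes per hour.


ACH = flow / volume
ACH = 118 / 107
ACH = 1.103

1.103


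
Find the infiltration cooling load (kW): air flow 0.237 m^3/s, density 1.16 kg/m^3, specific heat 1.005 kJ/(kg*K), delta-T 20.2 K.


Q = V_dot * rho * cp * dT
Q = 0.237 * 1.16 * 1.005 * 20.2
Q = 5.581 kW

5.581


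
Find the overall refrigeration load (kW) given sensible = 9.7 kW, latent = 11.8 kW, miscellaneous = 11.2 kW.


Q_total = Q_s + Q_l + Q_misc
Q_total = 9.7 + 11.8 + 11.2
Q_total = 32.7 kW

32.7


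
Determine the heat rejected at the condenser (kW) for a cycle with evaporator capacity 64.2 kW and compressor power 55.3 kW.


Q_cond = Q_evap + W
Q_cond = 64.2 + 55.3
Q_cond = 119.5 kW

119.5


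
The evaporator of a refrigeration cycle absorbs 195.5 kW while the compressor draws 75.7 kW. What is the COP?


COP = Q_evap / W
COP = 195.5 / 75.7
COP = 2.583

2.583


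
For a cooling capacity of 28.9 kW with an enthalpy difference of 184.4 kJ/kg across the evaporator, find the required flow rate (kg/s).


m_dot = Q / dh
m_dot = 28.9 / 184.4
m_dot = 0.1567 kg/s

0.1567


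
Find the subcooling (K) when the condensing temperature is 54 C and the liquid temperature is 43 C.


Subcooling = T_cond - T_liquid
Subcooling = 54 - 43
Subcooling = 11 K

11


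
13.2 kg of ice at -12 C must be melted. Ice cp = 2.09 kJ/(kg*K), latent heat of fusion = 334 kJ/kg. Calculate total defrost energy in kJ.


Sensible heat = cp * dT = 2.09 * 12 = 25.08 kJ/kg
Total per kg = 25.08 + 334 = 359.08 kJ/kg
Q = m * total = 13.2 * 359.08
Q = 4739.9 kJ

4739.9


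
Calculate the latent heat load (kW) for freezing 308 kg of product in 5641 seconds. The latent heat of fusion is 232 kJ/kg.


Q_lat = m * h_fg / t
Q_lat = 308 * 232 / 5641
Q_lat = 12.67 kW

12.67


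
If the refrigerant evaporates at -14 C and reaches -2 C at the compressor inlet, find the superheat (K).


Superheat = T_suction - T_evap
Superheat = -2 - (-14)
Superheat = 12 K

12


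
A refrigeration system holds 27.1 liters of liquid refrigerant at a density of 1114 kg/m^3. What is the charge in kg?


Charge = V * rho / 1000
Charge = 27.1 * 1114 / 1000
Charge = 30.19 kg

30.19


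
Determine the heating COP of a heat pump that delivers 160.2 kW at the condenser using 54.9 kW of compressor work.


COP_hp = Q_cond / W
COP_hp = 160.2 / 54.9
COP_hp = 2.918

2.918


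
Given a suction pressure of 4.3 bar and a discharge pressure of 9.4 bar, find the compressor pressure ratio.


PR = P_high / P_low
PR = 9.4 / 4.3
PR = 2.186

2.186


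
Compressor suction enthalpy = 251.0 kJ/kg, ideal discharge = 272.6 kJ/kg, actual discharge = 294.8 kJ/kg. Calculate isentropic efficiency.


dh_ideal = 272.6 - 251.0 = 21.6 kJ/kg
dh_actual = 294.8 - 251.0 = 43.8 kJ/kg
eta_s = dh_ideal / dh_actual = 21.6 / 43.8
eta_s = 0.4932

0.4932


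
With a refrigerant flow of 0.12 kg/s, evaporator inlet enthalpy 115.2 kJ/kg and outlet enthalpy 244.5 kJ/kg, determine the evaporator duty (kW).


dh = 244.5 - 115.2 = 129.3 kJ/kg
Q_evap = m_dot * dh = 0.12 * 129.3
Q_evap = 15.52 kW

15.52


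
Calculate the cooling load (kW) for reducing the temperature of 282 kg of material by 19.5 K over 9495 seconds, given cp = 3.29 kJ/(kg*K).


Q = m * cp * dT / t
Q = 282 * 3.29 * 19.5 / 9495
Q = 1.905 kW

1.905


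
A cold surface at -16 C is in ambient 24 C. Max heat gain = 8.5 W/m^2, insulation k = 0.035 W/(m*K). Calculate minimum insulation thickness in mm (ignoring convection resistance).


dT = 24 - (-16) = 40 K
thickness = k * dT / q_max * 1000
thickness = 0.035 * 40 / 8.5 * 1000
thickness = 164.7 mm

164.7


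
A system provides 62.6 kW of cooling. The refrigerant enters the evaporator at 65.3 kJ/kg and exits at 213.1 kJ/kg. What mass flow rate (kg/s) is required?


dh = 213.1 - 65.3 = 147.8 kJ/kg
m_dot = Q / dh = 62.6 / 147.8 = 0.4235 kg/s

0.4235


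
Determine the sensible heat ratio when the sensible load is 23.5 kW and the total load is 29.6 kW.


SHR = Q_sensible / Q_total
SHR = 23.5 / 29.6
SHR = 0.794

0.794


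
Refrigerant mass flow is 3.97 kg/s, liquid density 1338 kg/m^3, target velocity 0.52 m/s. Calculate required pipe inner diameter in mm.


A = m_dot / (rho * v) = 3.97 / (1338 * 0.52) = 0.005705990571 m^2
d = sqrt(4*A/pi) * 1000
d = 85.2 mm

85.2


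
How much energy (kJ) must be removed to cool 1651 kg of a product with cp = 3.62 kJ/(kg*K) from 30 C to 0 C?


dT = 30 - (0) = 30 K
Q = m * cp * dT = 1651 * 3.62 * 30
Q = 179299 kJ

179299


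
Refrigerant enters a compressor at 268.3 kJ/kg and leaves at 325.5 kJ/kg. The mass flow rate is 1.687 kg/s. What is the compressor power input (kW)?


dh = 325.5 - 268.3 = 57.2 kJ/kg
W = m_dot * dh = 1.687 * 57.2 = 96.5 kW

96.5


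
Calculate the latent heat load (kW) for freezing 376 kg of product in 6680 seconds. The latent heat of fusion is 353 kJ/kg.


Q_lat = m * h_fg / t
Q_lat = 376 * 353 / 6680
Q_lat = 19.87 kW

19.87


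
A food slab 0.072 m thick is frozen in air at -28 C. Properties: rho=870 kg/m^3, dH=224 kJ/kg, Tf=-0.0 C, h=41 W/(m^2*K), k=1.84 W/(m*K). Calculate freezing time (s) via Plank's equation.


dT = -0.0 - (-28) = 28.0 K
term1 = a/(2h) = 0.072/(2*41) = 0.0008780487805
term2 = a^2/(8k) = 0.072^2/(8*1.84) = 0.000352173913
t = rho*dH*1000/dT * (term1 + term2)
t = 870*224*1000/28.0 * (0.0008780487805 + 0.000352173913)
t = 8562 s

8562


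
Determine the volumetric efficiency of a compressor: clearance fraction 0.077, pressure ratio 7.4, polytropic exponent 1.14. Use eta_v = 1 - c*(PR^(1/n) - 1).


PR^(1/n) = 7.4^(1/1.14) = 5.78740619
eta_v = 1 - 0.077 * (5.78740619 - 1)
eta_v = 0.6314

0.6314


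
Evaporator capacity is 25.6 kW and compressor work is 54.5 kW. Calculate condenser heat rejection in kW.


Q_cond = Q_evap + W
Q_cond = 25.6 + 54.5
Q_cond = 80.1 kW

80.1


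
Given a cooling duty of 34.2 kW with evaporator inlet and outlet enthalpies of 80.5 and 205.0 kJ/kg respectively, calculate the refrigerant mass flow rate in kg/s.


dh = 205.0 - 80.5 = 124.5 kJ/kg
m_dot = Q / dh = 34.2 / 124.5 = 0.2747 kg/s

0.2747


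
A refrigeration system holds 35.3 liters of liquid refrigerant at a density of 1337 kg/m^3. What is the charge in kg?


Charge = V * rho / 1000
Charge = 35.3 * 1337 / 1000
Charge = 47.2 kg

47.2


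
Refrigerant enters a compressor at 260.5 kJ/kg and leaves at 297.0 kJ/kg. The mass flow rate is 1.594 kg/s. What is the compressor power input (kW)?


dh = 297.0 - 260.5 = 36.5 kJ/kg
W = m_dot * dh = 1.594 * 36.5 = 58.18 kW

58.18


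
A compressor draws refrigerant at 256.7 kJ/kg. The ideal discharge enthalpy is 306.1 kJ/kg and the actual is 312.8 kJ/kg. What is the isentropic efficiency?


dh_ideal = 306.1 - 256.7 = 49.4 kJ/kg
dh_actual = 312.8 - 256.7 = 56.1 kJ/kg
eta_s = dh_ideal / dh_actual = 49.4 / 56.1
eta_s = 0.8806

0.8806


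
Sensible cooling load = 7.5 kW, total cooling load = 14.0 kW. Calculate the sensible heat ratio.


SHR = Q_sensible / Q_total
SHR = 7.5 / 14.0
SHR = 0.536

0.536


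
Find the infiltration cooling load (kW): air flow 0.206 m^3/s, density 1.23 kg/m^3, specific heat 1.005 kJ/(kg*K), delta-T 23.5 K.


Q = V_dot * rho * cp * dT
Q = 0.206 * 1.23 * 1.005 * 23.5
Q = 5.984 kW

5.984


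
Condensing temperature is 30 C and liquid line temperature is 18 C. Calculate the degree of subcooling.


Subcooling = T_cond - T_liquid
Subcooling = 30 - 18
Subcooling = 12 K

12


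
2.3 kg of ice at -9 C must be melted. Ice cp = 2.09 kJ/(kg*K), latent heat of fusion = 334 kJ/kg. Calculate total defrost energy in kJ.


Sensible heat = cp * dT = 2.09 * 9 = 18.81 kJ/kg
Total per kg = 18.81 + 334 = 352.81 kJ/kg
Q = m * total = 2.3 * 352.81
Q = 811.5 kJ

811.5


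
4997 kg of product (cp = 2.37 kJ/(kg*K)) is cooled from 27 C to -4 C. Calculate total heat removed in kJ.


dT = 27 - (-4) = 31 K
Q = m * cp * dT = 4997 * 2.37 * 31
Q = 367130 kJ

367130


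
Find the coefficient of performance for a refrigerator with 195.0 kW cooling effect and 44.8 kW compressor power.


COP = Q_evap / W
COP = 195.0 / 44.8
COP = 4.353

4.353


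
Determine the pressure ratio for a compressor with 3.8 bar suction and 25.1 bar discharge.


PR = P_high / P_low
PR = 25.1 / 3.8
PR = 6.605

6.605


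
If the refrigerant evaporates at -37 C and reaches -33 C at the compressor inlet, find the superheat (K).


Superheat = T_suction - T_evap
Superheat = -33 - (-37)
Superheat = 4 K

4


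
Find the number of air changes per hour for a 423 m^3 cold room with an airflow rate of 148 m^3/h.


ACH = flow / volume
ACH = 148 / 423
ACH = 0.35

0.35


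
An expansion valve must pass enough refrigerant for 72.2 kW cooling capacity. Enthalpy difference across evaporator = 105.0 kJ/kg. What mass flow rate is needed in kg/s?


m_dot = Q / dh
m_dot = 72.2 / 105.0
m_dot = 0.6876 kg/s

0.6876


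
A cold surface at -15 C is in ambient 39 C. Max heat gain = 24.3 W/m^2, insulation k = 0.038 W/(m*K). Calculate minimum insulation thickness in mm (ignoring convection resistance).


dT = 39 - (-15) = 54 K
thickness = k * dT / q_max * 1000
thickness = 0.038 * 54 / 24.3 * 1000
thickness = 84.4 mm

84.4


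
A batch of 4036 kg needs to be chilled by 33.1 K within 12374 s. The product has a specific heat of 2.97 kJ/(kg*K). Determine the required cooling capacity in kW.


Q = m * cp * dT / t
Q = 4036 * 2.97 * 33.1 / 12374
Q = 32.065 kW

32.065


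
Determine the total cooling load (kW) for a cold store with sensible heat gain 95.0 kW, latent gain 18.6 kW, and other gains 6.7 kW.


Q_total = Q_s + Q_l + Q_misc
Q_total = 95.0 + 18.6 + 6.7
Q_total = 120.3 kW

120.3


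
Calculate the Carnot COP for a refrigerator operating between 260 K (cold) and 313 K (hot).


dT = 313 - 260 = 53 K
COP_carnot = T_cold / dT = 260 / 53
COP_carnot = 4.906

4.906


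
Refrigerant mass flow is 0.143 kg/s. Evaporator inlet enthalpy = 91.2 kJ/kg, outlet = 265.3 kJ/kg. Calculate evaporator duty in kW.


dh = 265.3 - 91.2 = 174.1 kJ/kg
Q_evap = m_dot * dh = 0.143 * 174.1
Q_evap = 24.9 kW

24.9


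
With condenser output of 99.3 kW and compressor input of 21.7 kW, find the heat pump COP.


COP_hp = Q_cond / W
COP_hp = 99.3 / 21.7
COP_hp = 4.576

4.576


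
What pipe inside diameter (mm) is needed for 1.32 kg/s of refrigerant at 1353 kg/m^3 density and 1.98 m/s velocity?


A = m_dot / (rho * v) = 1.32 / (1353 * 1.98) = 0.0004927322 m^2
d = sqrt(4*A/pi) * 1000
d = 25.0 mm

25.0


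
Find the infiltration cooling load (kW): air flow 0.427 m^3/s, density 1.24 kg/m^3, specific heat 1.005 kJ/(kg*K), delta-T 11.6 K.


Q = V_dot * rho * cp * dT
Q = 0.427 * 1.24 * 1.005 * 11.6
Q = 6.173 kW

6.173


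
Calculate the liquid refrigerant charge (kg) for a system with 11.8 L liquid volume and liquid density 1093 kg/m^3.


Charge = V * rho / 1000
Charge = 11.8 * 1093 / 1000
Charge = 12.9 kg

12.9


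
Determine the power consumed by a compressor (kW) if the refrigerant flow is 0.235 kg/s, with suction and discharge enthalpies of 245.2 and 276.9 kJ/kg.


dh = 276.9 - 245.2 = 31.7 kJ/kg
W = m_dot * dh = 0.235 * 31.7 = 7.45 kW

7.45


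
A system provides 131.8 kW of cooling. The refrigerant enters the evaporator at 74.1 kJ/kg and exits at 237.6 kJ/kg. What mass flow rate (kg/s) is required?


dh = 237.6 - 74.1 = 163.5 kJ/kg
m_dot = Q / dh = 131.8 / 163.5 = 0.8061 kg/s

0.8061


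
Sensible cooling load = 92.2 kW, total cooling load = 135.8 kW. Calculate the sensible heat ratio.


SHR = Q_sensible / Q_total
SHR = 92.2 / 135.8
SHR = 0.679

0.679


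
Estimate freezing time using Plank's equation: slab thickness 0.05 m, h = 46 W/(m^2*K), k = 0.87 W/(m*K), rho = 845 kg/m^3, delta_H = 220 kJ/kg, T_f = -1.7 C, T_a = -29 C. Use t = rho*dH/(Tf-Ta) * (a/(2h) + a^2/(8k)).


dT = -1.7 - (-29) = 27.3 K
term1 = a/(2h) = 0.05/(2*46) = 0.0005434782609
term2 = a^2/(8k) = 0.05^2/(8*0.87) = 0.0003591954023
t = rho*dH*1000/dT * (term1 + term2)
t = 845*220*1000/27.3 * (0.0005434782609 + 0.0003591954023)
t = 6147 s

6147


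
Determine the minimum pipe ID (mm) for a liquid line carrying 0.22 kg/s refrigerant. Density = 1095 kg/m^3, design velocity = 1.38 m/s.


A = m_dot / (rho * v) = 0.22 / (1095 * 1.38) = 0.0001455893058 m^2
d = sqrt(4*A/pi) * 1000
d = 13.6 mm

13.6


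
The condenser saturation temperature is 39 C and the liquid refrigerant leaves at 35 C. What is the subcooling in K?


Subcooling = T_cond - T_liquid
Subcooling = 39 - 35
Subcooling = 4 K

4


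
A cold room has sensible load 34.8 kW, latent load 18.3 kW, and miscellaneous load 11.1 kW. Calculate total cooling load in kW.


Q_total = Q_s + Q_l + Q_misc
Q_total = 34.8 + 18.3 + 11.1
Q_total = 64.2 kW

64.2


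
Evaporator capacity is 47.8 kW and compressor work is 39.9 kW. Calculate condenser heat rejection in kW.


Q_cond = Q_evap + W
Q_cond = 47.8 + 39.9
Q_cond = 87.7 kW

87.7


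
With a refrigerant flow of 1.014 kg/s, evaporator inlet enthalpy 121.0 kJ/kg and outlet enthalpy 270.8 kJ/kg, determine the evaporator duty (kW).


dh = 270.8 - 121.0 = 149.8 kJ/kg
Q_evap = m_dot * dh = 1.014 * 149.8
Q_evap = 151.9 kW

151.9


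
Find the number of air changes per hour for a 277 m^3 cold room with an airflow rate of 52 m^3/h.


ACH = flow / volume
ACH = 52 / 277
ACH = 0.188

0.188


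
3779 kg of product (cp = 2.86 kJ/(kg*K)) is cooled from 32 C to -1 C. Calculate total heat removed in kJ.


dT = 32 - (-1) = 33 K
Q = m * cp * dT = 3779 * 2.86 * 33
Q = 356662 kJ

356662


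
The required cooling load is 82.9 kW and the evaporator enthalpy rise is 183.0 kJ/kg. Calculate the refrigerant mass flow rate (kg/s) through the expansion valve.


m_dot = Q / dh
m_dot = 82.9 / 183.0
m_dot = 0.453 kg/s

0.453


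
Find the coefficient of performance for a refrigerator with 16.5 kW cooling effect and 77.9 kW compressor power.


COP = Q_evap / W
COP = 16.5 / 77.9
COP = 0.212

0.212


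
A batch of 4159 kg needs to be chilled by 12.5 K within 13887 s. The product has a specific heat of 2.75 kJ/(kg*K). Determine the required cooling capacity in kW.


Q = m * cp * dT / t
Q = 4159 * 2.75 * 12.5 / 13887
Q = 10.295 kW

10.295


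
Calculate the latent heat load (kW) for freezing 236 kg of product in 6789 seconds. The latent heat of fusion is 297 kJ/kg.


Q_lat = m * h_fg / t
Q_lat = 236 * 297 / 6789
Q_lat = 10.32 kW

10.32


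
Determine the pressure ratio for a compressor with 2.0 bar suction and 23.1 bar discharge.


PR = P_high / P_low
PR = 23.1 / 2.0
PR = 11.55

11.55


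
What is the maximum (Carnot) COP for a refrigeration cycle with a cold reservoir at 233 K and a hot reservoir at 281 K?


dT = 281 - 233 = 48 K
COP_carnot = T_cold / dT = 233 / 48
COP_carnot = 4.854

4.854


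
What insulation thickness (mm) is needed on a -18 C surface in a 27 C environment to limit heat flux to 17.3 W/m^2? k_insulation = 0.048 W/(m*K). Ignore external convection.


dT = 27 - (-18) = 45 K
thickness = k * dT / q_max * 1000
thickness = 0.048 * 45 / 17.3 * 1000
thickness = 124.9 mm

124.9


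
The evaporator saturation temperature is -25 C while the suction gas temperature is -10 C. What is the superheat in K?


Superheat = T_suction - T_evap
Superheat = -10 - (-25)
Superheat = 15 K

15


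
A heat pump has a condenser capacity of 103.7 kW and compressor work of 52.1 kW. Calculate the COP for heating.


COP_hp = Q_cond / W
COP_hp = 103.7 / 52.1
COP_hp = 1.99

1.99


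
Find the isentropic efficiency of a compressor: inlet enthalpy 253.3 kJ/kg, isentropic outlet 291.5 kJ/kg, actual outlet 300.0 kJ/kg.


dh_ideal = 291.5 - 253.3 = 38.2 kJ/kg
dh_actual = 300.0 - 253.3 = 46.7 kJ/kg
eta_s = dh_ideal / dh_actual = 38.2 / 46.7
eta_s = 0.818

0.818


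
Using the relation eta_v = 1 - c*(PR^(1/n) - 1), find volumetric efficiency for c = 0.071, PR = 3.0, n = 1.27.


PR^(1/n) = 3.0^(1/1.27) = 2.37512257
eta_v = 1 - 0.071 * (2.37512257 - 1)
eta_v = 0.9024

0.9024


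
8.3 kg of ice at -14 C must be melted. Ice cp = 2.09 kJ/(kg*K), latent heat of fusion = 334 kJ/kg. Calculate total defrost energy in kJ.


Sensible heat = cp * dT = 2.09 * 14 = 29.26 kJ/kg
Total per kg = 29.26 + 334 = 363.26 kJ/kg
Q = m * total = 8.3 * 363.26
Q = 3015.1 kJ

3015.1


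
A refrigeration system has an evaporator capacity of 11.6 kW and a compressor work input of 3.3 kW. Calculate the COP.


COP = Q_evap / W
COP = 11.6 / 3.3
COP = 3.515

3.515


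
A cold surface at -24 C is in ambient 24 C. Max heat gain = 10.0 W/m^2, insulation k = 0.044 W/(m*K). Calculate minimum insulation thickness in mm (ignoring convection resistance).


dT = 24 - (-24) = 48 K
thickness = k * dT / q_max * 1000
thickness = 0.044 * 48 / 10.0 * 1000
thickness = 211.2 mm

211.2


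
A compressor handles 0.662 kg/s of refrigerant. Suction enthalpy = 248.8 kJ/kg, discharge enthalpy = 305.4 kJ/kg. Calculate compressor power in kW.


dh = 305.4 - 248.8 = 56.6 kJ/kg
W = m_dot * dh = 0.662 * 56.6 = 37.47 kW

37.47


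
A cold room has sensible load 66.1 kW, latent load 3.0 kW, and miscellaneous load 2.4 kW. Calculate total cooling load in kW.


Q_total = Q_s + Q_l + Q_misc
Q_total = 66.1 + 3.0 + 2.4
Q_total = 71.5 kW

71.5


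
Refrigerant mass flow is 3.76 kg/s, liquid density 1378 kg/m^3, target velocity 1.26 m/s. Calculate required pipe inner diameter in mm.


A = m_dot / (rho * v) = 3.76 / (1378 * 1.26) = 0.002165549335 m^2
d = sqrt(4*A/pi) * 1000
d = 52.5 mm

52.5


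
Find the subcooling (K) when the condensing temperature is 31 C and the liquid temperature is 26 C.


Subcooling = T_cond - T_liquid
Subcooling = 31 - 26
Subcooling = 5 K

5


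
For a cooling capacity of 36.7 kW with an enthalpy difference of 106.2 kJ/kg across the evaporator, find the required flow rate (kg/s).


m_dot = Q / dh
m_dot = 36.7 / 106.2
m_dot = 0.3456 kg/s

0.3456


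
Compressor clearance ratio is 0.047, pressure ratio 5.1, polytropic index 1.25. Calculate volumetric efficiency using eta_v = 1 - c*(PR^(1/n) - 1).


PR^(1/n) = 5.1^(1/1.25) = 3.68176564
eta_v = 1 - 0.047 * (3.68176564 - 1)
eta_v = 0.874

0.874


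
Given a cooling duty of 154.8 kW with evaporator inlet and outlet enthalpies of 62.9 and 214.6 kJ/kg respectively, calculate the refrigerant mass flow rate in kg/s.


dh = 214.6 - 62.9 = 151.7 kJ/kg
m_dot = Q / dh = 154.8 / 151.7 = 1.0204 kg/s

1.0204


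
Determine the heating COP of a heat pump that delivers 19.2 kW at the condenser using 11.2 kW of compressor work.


COP_hp = Q_cond / W
COP_hp = 19.2 / 11.2
COP_hp = 1.714

1.714


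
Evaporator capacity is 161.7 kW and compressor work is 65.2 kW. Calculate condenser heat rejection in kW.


Q_cond = Q_evap + W
Q_cond = 161.7 + 65.2
Q_cond = 226.9 kW

226.9


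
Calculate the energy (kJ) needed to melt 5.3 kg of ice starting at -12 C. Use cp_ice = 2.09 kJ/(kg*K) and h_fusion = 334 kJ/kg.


Sensible heat = cp * dT = 2.09 * 12 = 25.08 kJ/kg
Total per kg = 25.08 + 334 = 359.08 kJ/kg
Q = m * total = 5.3 * 359.08
Q = 1903.1 kJ

1903.1


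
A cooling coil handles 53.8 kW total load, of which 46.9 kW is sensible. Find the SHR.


SHR = Q_sensible / Q_total
SHR = 46.9 / 53.8
SHR = 0.872

0.872


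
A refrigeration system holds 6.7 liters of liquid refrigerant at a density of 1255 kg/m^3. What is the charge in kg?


Charge = V * rho / 1000
Charge = 6.7 * 1255 / 1000
Charge = 8.41 kg

8.41


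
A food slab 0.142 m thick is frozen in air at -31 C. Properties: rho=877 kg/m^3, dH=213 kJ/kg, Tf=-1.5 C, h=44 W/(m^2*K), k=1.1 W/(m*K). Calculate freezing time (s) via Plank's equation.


dT = -1.5 - (-31) = 29.5 K
term1 = a/(2h) = 0.142/(2*44) = 0.001613636364
term2 = a^2/(8k) = 0.142^2/(8*1.1) = 0.002291363636
t = rho*dH*1000/dT * (term1 + term2)
t = 877*213*1000/29.5 * (0.001613636364 + 0.002291363636)
t = 24727 s

24727


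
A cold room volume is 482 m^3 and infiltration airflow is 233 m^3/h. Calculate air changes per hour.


ACH = flow / volume
ACH = 233 / 482
ACH = 0.483

0.483


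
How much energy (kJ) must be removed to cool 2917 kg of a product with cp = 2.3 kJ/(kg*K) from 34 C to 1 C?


dT = 34 - (1) = 33 K
Q = m * cp * dT = 2917 * 2.3 * 33
Q = 221400 kJ

221400


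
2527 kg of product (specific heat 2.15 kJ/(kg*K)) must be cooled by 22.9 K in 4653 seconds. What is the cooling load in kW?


Q = m * cp * dT / t
Q = 2527 * 2.15 * 22.9 / 4653
Q = 26.739 kW

26.739


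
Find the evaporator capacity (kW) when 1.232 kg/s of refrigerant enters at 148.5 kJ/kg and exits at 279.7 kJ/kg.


dh = 279.7 - 148.5 = 131.2 kJ/kg
Q_evap = m_dot * dh = 1.232 * 131.2
Q_evap = 161.64 kW

161.64


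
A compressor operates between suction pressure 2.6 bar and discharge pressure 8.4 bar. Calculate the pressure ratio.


PR = P_high / P_low
PR = 8.4 / 2.6
PR = 3.231

3.231


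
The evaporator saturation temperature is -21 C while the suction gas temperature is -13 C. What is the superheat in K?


Superheat = T_suction - T_evap
Superheat = -13 - (-21)
Superheat = 8 K

8


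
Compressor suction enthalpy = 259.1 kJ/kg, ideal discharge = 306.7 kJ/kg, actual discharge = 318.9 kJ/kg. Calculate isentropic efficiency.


dh_ideal = 306.7 - 259.1 = 47.6 kJ/kg
dh_actual = 318.9 - 259.1 = 59.8 kJ/kg
eta_s = dh_ideal / dh_actual = 47.6 / 59.8
eta_s = 0.796

0.796


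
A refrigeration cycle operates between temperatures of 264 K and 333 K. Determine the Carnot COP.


dT = 333 - 264 = 69 K
COP_carnot = T_cold / dT = 264 / 69
COP_carnot = 3.826

3.826


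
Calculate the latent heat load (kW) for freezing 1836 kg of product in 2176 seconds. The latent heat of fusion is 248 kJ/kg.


Q_lat = m * h_fg / t
Q_lat = 1836 * 248 / 2176
Q_lat = 209.25 kW

209.25


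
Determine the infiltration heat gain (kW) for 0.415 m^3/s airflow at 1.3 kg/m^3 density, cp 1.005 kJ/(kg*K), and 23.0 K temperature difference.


Q = V_dot * rho * cp * dT
Q = 0.415 * 1.3 * 1.005 * 23.0
Q = 12.471 kW

12.471


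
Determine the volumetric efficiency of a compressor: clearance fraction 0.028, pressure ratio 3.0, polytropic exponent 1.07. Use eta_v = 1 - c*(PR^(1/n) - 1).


PR^(1/n) = 3.0^(1/1.07) = 2.7919505
eta_v = 1 - 0.028 * (2.7919505 - 1)
eta_v = 0.9498

0.9498


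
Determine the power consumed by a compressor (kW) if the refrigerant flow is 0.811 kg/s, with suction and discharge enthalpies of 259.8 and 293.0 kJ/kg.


dh = 293.0 - 259.8 = 33.2 kJ/kg
W = m_dot * dh = 0.811 * 33.2 = 26.93 kW

26.93


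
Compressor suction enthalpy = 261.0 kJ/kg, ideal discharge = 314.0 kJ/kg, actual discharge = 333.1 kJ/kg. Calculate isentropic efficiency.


dh_ideal = 314.0 - 261.0 = 53.0 kJ/kg
dh_actual = 333.1 - 261.0 = 72.1 kJ/kg
eta_s = dh_ideal / dh_actual = 53.0 / 72.1
eta_s = 0.7351

0.7351


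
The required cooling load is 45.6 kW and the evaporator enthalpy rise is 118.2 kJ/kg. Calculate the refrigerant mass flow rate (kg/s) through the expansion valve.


m_dot = Q / dh
m_dot = 45.6 / 118.2
m_dot = 0.3858 kg/s

0.3858


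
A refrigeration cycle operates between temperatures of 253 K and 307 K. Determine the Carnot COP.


dT = 307 - 253 = 54 K
COP_carnot = T_cold / dT = 253 / 54
COP_carnot = 4.685

4.685


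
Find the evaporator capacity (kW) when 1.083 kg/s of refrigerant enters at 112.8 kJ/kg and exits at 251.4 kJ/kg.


dh = 251.4 - 112.8 = 138.6 kJ/kg
Q_evap = m_dot * dh = 1.083 * 138.6
Q_evap = 150.1 kW

150.1


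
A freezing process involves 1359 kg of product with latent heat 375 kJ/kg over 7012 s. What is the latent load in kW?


Q_lat = m * h_fg / t
Q_lat = 1359 * 375 / 7012
Q_lat = 72.68 kW

72.68


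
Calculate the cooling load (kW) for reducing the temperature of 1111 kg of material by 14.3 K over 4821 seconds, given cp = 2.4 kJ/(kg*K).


Q = m * cp * dT / t
Q = 1111 * 2.4 * 14.3 / 4821
Q = 7.909 kW

7.909


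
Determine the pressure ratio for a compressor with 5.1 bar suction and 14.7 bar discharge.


PR = P_high / P_low
PR = 14.7 / 5.1
PR = 2.882

2.882


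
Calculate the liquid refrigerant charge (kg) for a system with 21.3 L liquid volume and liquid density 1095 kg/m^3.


Charge = V * rho / 1000
Charge = 21.3 * 1095 / 1000
Charge = 23.32 kg

23.32


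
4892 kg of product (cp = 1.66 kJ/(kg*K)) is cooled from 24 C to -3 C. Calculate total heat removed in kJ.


dT = 24 - (-3) = 27 K
Q = m * cp * dT = 4892 * 1.66 * 27
Q = 219259 kJ

219259


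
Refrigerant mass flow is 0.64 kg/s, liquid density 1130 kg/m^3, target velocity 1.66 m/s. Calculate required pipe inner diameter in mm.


A = m_dot / (rho * v) = 0.64 / (1130 * 1.66) = 0.0003411877599 m^2
d = sqrt(4*A/pi) * 1000
d = 20.8 mm

20.8


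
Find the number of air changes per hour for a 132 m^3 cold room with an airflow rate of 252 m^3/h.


ACH = flow / volume
ACH = 252 / 132
ACH = 1.909

1.909


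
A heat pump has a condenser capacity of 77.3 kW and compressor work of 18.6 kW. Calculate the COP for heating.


COP_hp = Q_cond / W
COP_hp = 77.3 / 18.6
COP_hp = 4.156

4.156


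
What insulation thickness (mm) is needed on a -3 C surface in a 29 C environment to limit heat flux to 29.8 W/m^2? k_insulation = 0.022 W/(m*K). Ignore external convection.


dT = 29 - (-3) = 32 K
thickness = k * dT / q_max * 1000
thickness = 0.022 * 32 / 29.8 * 1000
thickness = 23.6 mm

23.6


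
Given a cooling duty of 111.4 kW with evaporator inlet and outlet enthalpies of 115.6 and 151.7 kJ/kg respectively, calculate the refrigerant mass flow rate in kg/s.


dh = 151.7 - 115.6 = 36.1 kJ/kg
m_dot = Q / dh = 111.4 / 36.1 = 3.0859 kg/s

3.0859


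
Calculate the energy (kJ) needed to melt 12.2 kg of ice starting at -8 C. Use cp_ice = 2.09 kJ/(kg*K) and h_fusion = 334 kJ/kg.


Sensible heat = cp * dT = 2.09 * 8 = 16.72 kJ/kg
Total per kg = 16.72 + 334 = 350.72 kJ/kg
Q = m * total = 12.2 * 350.72
Q = 4278.8 kJ

4278.8


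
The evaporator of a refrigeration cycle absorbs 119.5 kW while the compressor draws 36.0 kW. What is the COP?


COP = Q_evap / W
COP = 119.5 / 36.0
COP = 3.319

3.319


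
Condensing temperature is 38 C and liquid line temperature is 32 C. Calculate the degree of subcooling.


Subcooling = T_cond - T_liquid
Subcooling = 38 - 32
Subcooling = 6 K

6


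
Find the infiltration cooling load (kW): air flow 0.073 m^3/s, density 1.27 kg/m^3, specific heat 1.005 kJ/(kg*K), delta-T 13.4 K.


Q = V_dot * rho * cp * dT
Q = 0.073 * 1.27 * 1.005 * 13.4
Q = 1.249 kW

1.249


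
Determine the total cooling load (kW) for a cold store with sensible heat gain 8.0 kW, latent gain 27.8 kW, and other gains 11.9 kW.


Q_total = Q_s + Q_l + Q_misc
Q_total = 8.0 + 27.8 + 11.9
Q_total = 47.7 kW

47.7


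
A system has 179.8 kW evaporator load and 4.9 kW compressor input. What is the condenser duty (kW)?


Q_cond = Q_evap + W
Q_cond = 179.8 + 4.9
Q_cond = 184.7 kW

184.7


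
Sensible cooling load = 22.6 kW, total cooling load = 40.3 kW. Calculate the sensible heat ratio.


SHR = Q_sensible / Q_total
SHR = 22.6 / 40.3
SHR = 0.561

0.561


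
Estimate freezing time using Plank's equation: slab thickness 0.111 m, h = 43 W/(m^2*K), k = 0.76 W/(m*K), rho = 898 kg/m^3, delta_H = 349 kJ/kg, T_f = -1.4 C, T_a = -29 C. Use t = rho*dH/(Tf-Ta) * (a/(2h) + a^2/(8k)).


dT = -1.4 - (-29) = 27.6 K
term1 = a/(2h) = 0.111/(2*43) = 0.001290697674
term2 = a^2/(8k) = 0.111^2/(8*0.76) = 0.002026480263
t = rho*dH*1000/dT * (term1 + term2)
t = 898*349*1000/27.6 * (0.001290697674 + 0.002026480263)
t = 37667 s

37667


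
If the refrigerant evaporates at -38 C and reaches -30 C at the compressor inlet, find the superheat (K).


Superheat = T_suction - T_evap
Superheat = -30 - (-38)
Superheat = 8 K

8


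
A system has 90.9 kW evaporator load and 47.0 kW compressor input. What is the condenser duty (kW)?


Q_cond = Q_evap + W
Q_cond = 90.9 + 47.0
Q_cond = 137.9 kW

137.9


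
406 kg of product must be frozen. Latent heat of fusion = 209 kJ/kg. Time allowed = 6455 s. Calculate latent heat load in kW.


Q_lat = m * h_fg / t
Q_lat = 406 * 209 / 6455
Q_lat = 13.15 kW

13.15


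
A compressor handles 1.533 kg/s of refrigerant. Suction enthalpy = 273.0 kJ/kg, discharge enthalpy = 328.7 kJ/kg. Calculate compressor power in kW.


dh = 328.7 - 273.0 = 55.7 kJ/kg
W = m_dot * dh = 1.533 * 55.7 = 85.39 kW

85.39


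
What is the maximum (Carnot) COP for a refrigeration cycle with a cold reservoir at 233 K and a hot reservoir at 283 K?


dT = 283 - 233 = 50 K
COP_carnot = T_cold / dT = 233 / 50
COP_carnot = 4.66

4.66


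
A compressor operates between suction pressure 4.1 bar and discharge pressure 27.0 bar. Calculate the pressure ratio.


PR = P_high / P_low
PR = 27.0 / 4.1
PR = 6.585

6.585


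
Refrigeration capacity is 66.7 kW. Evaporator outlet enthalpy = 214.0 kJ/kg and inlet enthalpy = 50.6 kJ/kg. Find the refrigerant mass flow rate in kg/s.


dh = 214.0 - 50.6 = 163.4 kJ/kg
m_dot = Q / dh = 66.7 / 163.4 = 0.4082 kg/s

0.4082


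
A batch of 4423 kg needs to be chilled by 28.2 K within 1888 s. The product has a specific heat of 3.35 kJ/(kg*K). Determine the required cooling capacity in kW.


Q = m * cp * dT / t
Q = 4423 * 3.35 * 28.2 / 1888
Q = 221.314 kW

221.314


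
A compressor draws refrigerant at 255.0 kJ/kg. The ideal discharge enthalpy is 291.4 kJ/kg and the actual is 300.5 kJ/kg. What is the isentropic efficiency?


dh_ideal = 291.4 - 255.0 = 36.4 kJ/kg
dh_actual = 300.5 - 255.0 = 45.5 kJ/kg
eta_s = dh_ideal / dh_actual = 36.4 / 45.5
eta_s = 0.8

0.8


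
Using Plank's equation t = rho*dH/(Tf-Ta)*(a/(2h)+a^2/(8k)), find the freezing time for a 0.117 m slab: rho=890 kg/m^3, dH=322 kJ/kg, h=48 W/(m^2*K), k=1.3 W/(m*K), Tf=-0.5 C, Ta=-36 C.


dT = -0.5 - (-36) = 35.5 K
term1 = a/(2h) = 0.117/(2*48) = 0.00121875
term2 = a^2/(8k) = 0.117^2/(8*1.3) = 0.00131625
t = rho*dH*1000/dT * (term1 + term2)
t = 890*322*1000/35.5 * (0.00121875 + 0.00131625)
t = 20464 s

20464


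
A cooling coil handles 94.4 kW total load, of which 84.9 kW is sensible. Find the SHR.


SHR = Q_sensible / Q_total
SHR = 84.9 / 94.4
SHR = 0.899

0.899


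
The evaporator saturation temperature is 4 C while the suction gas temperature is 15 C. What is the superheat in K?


Superheat = T_suction - T_evap
Superheat = 15 - (4)
Superheat = 11 K

11


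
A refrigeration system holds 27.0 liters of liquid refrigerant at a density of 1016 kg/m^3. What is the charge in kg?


Charge = V * rho / 1000
Charge = 27.0 * 1016 / 1000
Charge = 27.43 kg

27.43


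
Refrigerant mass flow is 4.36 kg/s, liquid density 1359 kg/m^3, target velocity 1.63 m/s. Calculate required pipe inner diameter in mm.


A = m_dot / (rho * v) = 4.36 / (1359 * 1.63) = 0.001968246229 m^2
d = sqrt(4*A/pi) * 1000
d = 50.1 mm

50.1


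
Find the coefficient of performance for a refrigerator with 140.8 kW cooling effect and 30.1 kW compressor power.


COP = Q_evap / W
COP = 140.8 / 30.1
COP = 4.678

4.678


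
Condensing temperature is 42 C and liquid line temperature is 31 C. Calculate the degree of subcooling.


Subcooling = T_cond - T_liquid
Subcooling = 42 - 31
Subcooling = 11 K

11


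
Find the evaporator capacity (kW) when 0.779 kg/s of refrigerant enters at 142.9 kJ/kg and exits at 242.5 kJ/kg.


dh = 242.5 - 142.9 = 99.6 kJ/kg
Q_evap = m_dot * dh = 0.779 * 99.6
Q_evap = 77.59 kW

77.59


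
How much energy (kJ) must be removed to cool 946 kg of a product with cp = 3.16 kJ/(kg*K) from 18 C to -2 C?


dT = 18 - (-2) = 20 K
Q = m * cp * dT = 946 * 3.16 * 20
Q = 59787 kJ

59787


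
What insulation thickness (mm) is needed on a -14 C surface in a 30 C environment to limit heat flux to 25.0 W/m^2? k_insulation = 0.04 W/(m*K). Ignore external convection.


dT = 30 - (-14) = 44 K
thickness = k * dT / q_max * 1000
thickness = 0.04 * 44 / 25.0 * 1000
thickness = 70.4 mm

70.4


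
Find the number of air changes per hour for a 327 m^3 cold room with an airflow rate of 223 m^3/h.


ACH = flow / volume
ACH = 223 / 327
ACH = 0.682

0.682


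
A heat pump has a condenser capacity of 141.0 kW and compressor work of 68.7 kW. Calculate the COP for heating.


COP_hp = Q_cond / W
COP_hp = 141.0 / 68.7
COP_hp = 2.052

2.052


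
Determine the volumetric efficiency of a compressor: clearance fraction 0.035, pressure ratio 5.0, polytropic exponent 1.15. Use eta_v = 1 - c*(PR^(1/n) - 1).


PR^(1/n) = 5.0^(1/1.15) = 4.05321838
eta_v = 1 - 0.035 * (4.05321838 - 1)
eta_v = 0.8931

0.8931


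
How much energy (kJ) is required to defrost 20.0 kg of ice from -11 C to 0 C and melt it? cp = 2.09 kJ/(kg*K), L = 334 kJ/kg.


Sensible heat = cp * dT = 2.09 * 11 = 22.99 kJ/kg
Total per kg = 22.99 + 334 = 356.99 kJ/kg
Q = m * total = 20.0 * 356.99
Q = 7139.8 kJ

7139.8


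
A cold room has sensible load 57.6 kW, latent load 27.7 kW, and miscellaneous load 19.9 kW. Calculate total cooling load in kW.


Q_total = Q_s + Q_l + Q_misc
Q_total = 57.6 + 27.7 + 19.9
Q_total = 105.2 kW

105.2


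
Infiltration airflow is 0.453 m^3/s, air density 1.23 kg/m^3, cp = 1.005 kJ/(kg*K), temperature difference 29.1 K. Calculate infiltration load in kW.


Q = V_dot * rho * cp * dT
Q = 0.453 * 1.23 * 1.005 * 29.1
Q = 16.295 kW

16.295


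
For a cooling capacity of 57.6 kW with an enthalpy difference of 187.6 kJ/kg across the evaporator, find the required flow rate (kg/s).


m_dot = Q / dh
m_dot = 57.6 / 187.6
m_dot = 0.307 kg/s

0.307


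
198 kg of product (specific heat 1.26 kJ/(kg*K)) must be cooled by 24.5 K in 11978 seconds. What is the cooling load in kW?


Q = m * cp * dT / t
Q = 198 * 1.26 * 24.5 / 11978
Q = 0.51 kW

0.51


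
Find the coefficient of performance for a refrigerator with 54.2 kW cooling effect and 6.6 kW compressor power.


COP = Q_evap / W
COP = 54.2 / 6.6
COP = 8.212

8.212


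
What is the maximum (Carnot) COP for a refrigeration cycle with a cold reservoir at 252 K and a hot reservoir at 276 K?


dT = 276 - 252 = 24 K
COP_carnot = T_cold / dT = 252 / 24
COP_carnot = 10.5

10.5


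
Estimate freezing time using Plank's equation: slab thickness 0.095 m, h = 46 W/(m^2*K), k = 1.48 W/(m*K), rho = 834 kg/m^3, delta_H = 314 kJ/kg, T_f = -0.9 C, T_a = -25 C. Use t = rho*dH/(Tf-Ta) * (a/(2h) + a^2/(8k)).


dT = -0.9 - (-25) = 24.1 K
term1 = a/(2h) = 0.095/(2*46) = 0.001032608696
term2 = a^2/(8k) = 0.095^2/(8*1.48) = 0.0007622466216
t = rho*dH*1000/dT * (term1 + term2)
t = 834*314*1000/24.1 * (0.001032608696 + 0.0007622466216)
t = 19503 s

19503
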